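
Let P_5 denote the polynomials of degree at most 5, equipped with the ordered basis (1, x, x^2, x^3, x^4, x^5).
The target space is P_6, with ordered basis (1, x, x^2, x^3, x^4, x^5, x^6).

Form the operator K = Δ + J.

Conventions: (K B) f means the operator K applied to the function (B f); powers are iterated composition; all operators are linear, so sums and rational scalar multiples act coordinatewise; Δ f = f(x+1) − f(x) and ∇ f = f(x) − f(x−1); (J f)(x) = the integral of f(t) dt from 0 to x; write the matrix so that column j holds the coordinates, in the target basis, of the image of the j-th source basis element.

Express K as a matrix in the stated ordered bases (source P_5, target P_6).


image of 1: x
image of x: (1/2)x^2 + 1
image of x^2: (1/3)x^3 + 2x + 1
image of x^3: (1/4)x^4 + 3x^2 + 3x + 1
image of x^4: (1/5)x^5 + 4x^3 + 6x^2 + 4x + 1
image of x^5: (1/6)x^6 + 5x^4 + 10x^3 + 10x^2 + 5x + 1
each image's coordinates form column j of the matrix

the matrix is [[0, 1, 1, 1, 1, 1]; [1, 0, 2, 3, 4, 5]; [0, 1/2, 0, 3, 6, 10]; [0, 0, 1/3, 0, 4, 10]; [0, 0, 0, 1/4, 0, 5]; [0, 0, 0, 0, 1/5, 0]; [0, 0, 0, 0, 0, 1/6]] (rows listed top to bottom)


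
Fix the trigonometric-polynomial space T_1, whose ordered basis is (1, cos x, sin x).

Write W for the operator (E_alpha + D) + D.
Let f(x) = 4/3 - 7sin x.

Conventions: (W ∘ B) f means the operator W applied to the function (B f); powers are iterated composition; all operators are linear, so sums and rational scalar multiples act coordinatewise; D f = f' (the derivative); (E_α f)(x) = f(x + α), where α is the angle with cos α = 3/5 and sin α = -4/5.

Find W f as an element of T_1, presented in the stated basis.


E_alpha f = 4/3 + (28/5)cos x - (21/5)sin x
D f = -7cos x
(E_alpha + D) f = 4/3 - (7/5)cos x - (21/5)sin x
D f = -7cos x
((E_alpha + D) + D) f = 4/3 - (42/5)cos x - (21/5)sin x

g(x) = 4/3 - (42/5)cos x - (21/5)sin x


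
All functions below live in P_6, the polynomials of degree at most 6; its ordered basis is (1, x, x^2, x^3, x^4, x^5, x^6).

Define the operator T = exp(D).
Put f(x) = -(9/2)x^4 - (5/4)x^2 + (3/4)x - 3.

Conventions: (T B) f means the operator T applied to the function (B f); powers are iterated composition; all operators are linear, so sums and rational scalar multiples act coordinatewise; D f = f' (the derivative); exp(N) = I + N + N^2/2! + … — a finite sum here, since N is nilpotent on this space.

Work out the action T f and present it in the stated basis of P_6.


order-1 term: -18x^3 - (5/2)x + 3/4
order-2 term: -27x^2 - 5/4
order-3 term: -18x
order-4 term: -9/2
the series for exp(D) f terminates at order 4
exp(D) f = -(9/2)x^4 - 18x^3 - (113/4)x^2 - (79/4)x - 8

the result is g(x) = -(9/2)x^4 - 18x^3 - (113/4)x^2 - (79/4)x - 8


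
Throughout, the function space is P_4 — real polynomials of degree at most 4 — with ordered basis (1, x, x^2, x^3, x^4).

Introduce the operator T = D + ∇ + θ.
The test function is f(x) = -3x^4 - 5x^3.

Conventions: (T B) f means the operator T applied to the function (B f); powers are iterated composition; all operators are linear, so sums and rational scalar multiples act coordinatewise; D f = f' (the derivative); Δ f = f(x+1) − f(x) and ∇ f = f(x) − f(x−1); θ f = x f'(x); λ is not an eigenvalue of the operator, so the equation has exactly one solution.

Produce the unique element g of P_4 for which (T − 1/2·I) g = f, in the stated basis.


write g with unknown coordinates in the stated basis and equate coefficients in (T − 1/2·I) g = f
solving from the highest basis element down gives g = -(6/7)x^4 + (26/35)x^3 - (32/5)x^2 + (2188/35)x + 9312/35
check: T g = -(24/7)x^4 - (162/35)x^3 - (16/5)x^2 + (1094/35)x + 4656/35
so T g − 1/2·g = -3x^4 - 5x^3 = f ✓

the result is g(x) = -(6/7)x^4 + (26/35)x^3 - (32/5)x^2 + (2188/35)x + 9312/35


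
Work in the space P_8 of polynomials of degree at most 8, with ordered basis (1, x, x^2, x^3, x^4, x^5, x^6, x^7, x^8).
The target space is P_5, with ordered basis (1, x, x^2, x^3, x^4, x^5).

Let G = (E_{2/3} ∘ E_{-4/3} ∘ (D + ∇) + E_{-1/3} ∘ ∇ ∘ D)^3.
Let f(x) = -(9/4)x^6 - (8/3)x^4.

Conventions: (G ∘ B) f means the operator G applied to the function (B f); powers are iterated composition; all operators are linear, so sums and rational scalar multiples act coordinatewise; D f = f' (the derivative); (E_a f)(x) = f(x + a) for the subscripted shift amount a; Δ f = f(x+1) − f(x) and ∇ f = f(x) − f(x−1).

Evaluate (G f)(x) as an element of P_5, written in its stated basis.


D f = -(27/2)x^5 - (32/3)x^3
∇ f = -(27/2)x^5 + (135/4)x^4 - (167/3)x^3 + (199/4)x^2 - (145/6)x + 59/12
(D + ∇) f = -27x^5 + (135/4)x^4 - (199/3)x^3 + (199/4)x^2 - (145/6)x + 59/12
E_{-4/3} (D + ∇) f = -27x^5 + (855/4)x^4 - (2179/3)x^3 + (15781/12)x^2 - (22631/18)x + 163057/324
E_{2/3} E_{-4/3} (D + ∇) f = -27x^5 + (495/4)x^4 - (829/3)x^3 + (4229/12)x^2 - (4421/18)x + 23657/324
D f = -(27/2)x^5 - (32/3)x^3
∇ D f = -(135/2)x^4 + 135x^3 - 167x^2 + (199/2)x - 145/6
E_{-1/3} ∇ D f = -(135/2)x^4 + 225x^3 - 347x^2 + (1595/6)x - 1471/18
(E_{2/3} ∘ E_{-4/3} ∘ (D + ∇) + E_{-1/3} ∘ ∇ ∘ D) f = -27x^5 + (225/4)x^4 - (154/3)x^3 + (65/12)x^2 + (182/9)x - 2821/324
D (E_{2/3} ∘ E_{-4/3} ∘ (D + ∇) + E_{-1/3} ∘ ∇ ∘ D) f = -135x^4 + 225x^3 - 154x^2 + (65/6)x + 182/9
∇ (E_{2/3} ∘ E_{-4/3} ∘ (D + ∇) + E_{-1/3} ∘ ∇ ∘ D) f = -135x^4 + 495x^3 - (1523/2)x^2 + (3149/6)x - 1078/9
(D + ∇) (E_{2/3} ∘ E_{-4/3} ∘ (D + ∇) + E_{-1/3} ∘ ∇ ∘ D) f = -270x^4 + 720x^3 - (1831/2)x^2 + (1607/3)x - 896/9
E_{-4/3} (D + ∇) (E_{2/3} ∘ E_{-4/3} ∘ (D + ∇) + E_{-1/3} ∘ ∇ ∘ D) f = -270x^4 + 2160x^3 - (13351/2)x^2 + 9377x - 15004/3
E_{2/3} E_{-4/3} (D + ∇) (E_{2/3} ∘ E_{-4/3} ∘ (D + ∇) + E_{-1/3} ∘ ∇ ∘ D) f = -270x^4 + 1440x^3 - (6151/2)x^2 + (9109/3)x - 10172/9
D (E_{2/3} ∘ E_{-4/3} ∘ (D + ∇) + E_{-1/3} ∘ ∇ ∘ D) f = -135x^4 + 225x^3 - 154x^2 + (65/6)x + 182/9
∇ D (E_{2/3} ∘ E_{-4/3} ∘ (D + ∇) + E_{-1/3} ∘ ∇ ∘ D) f = -540x^3 + 1485x^2 - 1523x + 3149/6
E_{-1/3} ∇ D (E_{2/3} ∘ E_{-4/3} ∘ (D + ∇) + E_{-1/3} ∘ ∇ ∘ D) f = -540x^3 + 2025x^2 - 2693x + 2435/2
(E_{2/3} ∘ E_{-4/3} ∘ (D + ∇) + E_{-1/3} ∘ ∇ ∘ D) (E_{2/3} ∘ E_{-4/3} ∘ (D + ∇) + E_{-1/3} ∘ ∇ ∘ D) f = -270x^4 + 900x^3 - (2101/2)x^2 + (1030/3)x + 1571/18
D (E_{2/3} ∘ E_{-4/3} ∘ (D + ∇) + E_{-1/3} ∘ ∇ ∘ D) (E_{2/3} ∘ E_{-4/3} ∘ (D + ∇) + E_{-1/3} ∘ ∇ ∘ D) f = -1080x^3 + 2700x^2 - 2101x + 1030/3
∇ (E_{2/3} ∘ E_{-4/3} ∘ (D + ∇) + E_{-1/3} ∘ ∇ ∘ D) (E_{2/3} ∘ E_{-4/3} ∘ (D + ∇) + E_{-1/3} ∘ ∇ ∘ D) f = -1080x^3 + 4320x^2 - 5881x + 15383/6
(D + ∇) (E_{2/3} ∘ E_{-4/3} ∘ (D + ∇) + E_{-1/3} ∘ ∇ ∘ D) (E_{2/3} ∘ E_{-4/3} ∘ (D + ∇) + E_{-1/3} ∘ ∇ ∘ D) f = -2160x^3 + 7020x^2 - 7982x + 17443/6
E_{-4/3} (D + ∇) (E_{2/3} ∘ E_{-4/3} ∘ (D + ∇) + E_{-1/3} ∘ ∇ ∘ D) (E_{2/3} ∘ E_{-4/3} ∘ (D + ∇) + E_{-1/3} ∘ ∇ ∘ D) f = -2160x^3 + 15660x^2 - 38222x + 186899/6
E_{2/3} E_{-4/3} (D + ∇) (E_{2/3} ∘ E_{-4/3} ∘ (D + ∇) + E_{-1/3} ∘ ∇ ∘ D) (E_{2/3} ∘ E_{-4/3} ∘ (D + ∇) + E_{-1/3} ∘ ∇ ∘ D) f = -2160x^3 + 11340x^2 - 20222x + 23977/2
D (E_{2/3} ∘ E_{-4/3} ∘ (D + ∇) + E_{-1/3} ∘ ∇ ∘ D) (E_{2/3} ∘ E_{-4/3} ∘ (D + ∇) + E_{-1/3} ∘ ∇ ∘ D) f = -1080x^3 + 2700x^2 - 2101x + 1030/3
∇ D (E_{2/3} ∘ E_{-4/3} ∘ (D + ∇) + E_{-1/3} ∘ ∇ ∘ D) (E_{2/3} ∘ E_{-4/3} ∘ (D + ∇) + E_{-1/3} ∘ ∇ ∘ D) f = -3240x^2 + 8640x - 5881
E_{-1/3} ∇ D (E_{2/3} ∘ E_{-4/3} ∘ (D + ∇) + E_{-1/3} ∘ ∇ ∘ D) (E_{2/3} ∘ E_{-4/3} ∘ (D + ∇) + E_{-1/3} ∘ ∇ ∘ D) f = -3240x^2 + 10800x - 9121
(E_{2/3} ∘ E_{-4/3} ∘ (D + ∇) + E_{-1/3} ∘ ∇ ∘ D) (E_{2/3} ∘ E_{-4/3} ∘ (D + ∇) + E_{-1/3} ∘ ∇ ∘ D) (E_{2/3} ∘ E_{-4/3} ∘ (D + ∇) + E_{-1/3} ∘ ∇ ∘ D) f = -2160x^3 + 8100x^2 - 9422x + 5735/2

the image equals g(x) = -2160x^3 + 8100x^2 - 9422x + 5735/2


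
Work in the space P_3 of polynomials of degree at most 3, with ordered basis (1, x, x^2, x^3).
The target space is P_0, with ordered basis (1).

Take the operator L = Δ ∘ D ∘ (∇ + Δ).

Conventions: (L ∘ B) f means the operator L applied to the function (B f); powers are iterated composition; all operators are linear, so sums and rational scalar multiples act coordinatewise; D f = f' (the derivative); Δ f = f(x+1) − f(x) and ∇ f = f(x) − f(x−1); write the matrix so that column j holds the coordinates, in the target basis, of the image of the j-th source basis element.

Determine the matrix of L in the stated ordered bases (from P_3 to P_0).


the matrix is [[0, 0, 0, 12]] (rows listed top to bottom)

image of 1: 0
image of x: 0
image of x^2: 0
image of x^3: 12
each image's coordinates form column j of the matrix


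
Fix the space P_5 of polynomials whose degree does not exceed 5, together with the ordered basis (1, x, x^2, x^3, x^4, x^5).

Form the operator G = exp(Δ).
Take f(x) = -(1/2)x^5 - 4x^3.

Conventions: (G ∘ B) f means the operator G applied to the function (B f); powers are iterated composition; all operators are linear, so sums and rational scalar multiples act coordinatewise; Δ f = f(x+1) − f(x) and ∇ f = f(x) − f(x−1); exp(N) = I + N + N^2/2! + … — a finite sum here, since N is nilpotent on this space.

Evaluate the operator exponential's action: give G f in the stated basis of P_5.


g(x) = -(1/2)x^5 - (5/2)x^4 - 14x^3 - 37x^2 - (123/2)x - 46

order-1 term: -(5/2)x^4 - 5x^3 - 17x^2 - (29/2)x - 9/2
order-2 term: -5x^3 - 15x^2 - (59/2)x - 39/2
order-3 term: -5x^2 - 15x - 33/2
order-4 term: -(5/2)x - 5
order-5 term: -1/2
the series for exp(Δ) f terminates at order 5
exp(Δ) f = -(1/2)x^5 - (5/2)x^4 - 14x^3 - 37x^2 - (123/2)x - 46


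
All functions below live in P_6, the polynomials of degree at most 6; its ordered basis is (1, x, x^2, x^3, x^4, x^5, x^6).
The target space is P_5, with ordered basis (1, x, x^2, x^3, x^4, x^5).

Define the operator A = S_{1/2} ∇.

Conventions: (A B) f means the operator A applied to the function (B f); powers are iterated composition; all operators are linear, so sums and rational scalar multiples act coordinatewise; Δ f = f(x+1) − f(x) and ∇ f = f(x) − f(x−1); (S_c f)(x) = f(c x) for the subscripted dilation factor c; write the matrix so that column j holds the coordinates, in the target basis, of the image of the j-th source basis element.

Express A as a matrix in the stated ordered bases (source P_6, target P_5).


the matrix is [[0, 1, -1, 1, -1, 1, -1]; [0, 0, 1, -3/2, 2, -5/2, 3]; [0, 0, 0, 3/4, -3/2, 5/2, -15/4]; [0, 0, 0, 0, 1/2, -5/4, 5/2]; [0, 0, 0, 0, 0, 5/16, -15/16]; [0, 0, 0, 0, 0, 0, 3/16]] (rows listed top to bottom)

image of 1: 0
image of x: 1
image of x^2: x - 1
image of x^3: (3/4)x^2 - (3/2)x + 1
image of x^4: (1/2)x^3 - (3/2)x^2 + 2x - 1
image of x^5: (5/16)x^4 - (5/4)x^3 + (5/2)x^2 - (5/2)x + 1
image of x^6: (3/16)x^5 - (15/16)x^4 + (5/2)x^3 - (15/4)x^2 + 3x - 1
each image's coordinates form column j of the matrix


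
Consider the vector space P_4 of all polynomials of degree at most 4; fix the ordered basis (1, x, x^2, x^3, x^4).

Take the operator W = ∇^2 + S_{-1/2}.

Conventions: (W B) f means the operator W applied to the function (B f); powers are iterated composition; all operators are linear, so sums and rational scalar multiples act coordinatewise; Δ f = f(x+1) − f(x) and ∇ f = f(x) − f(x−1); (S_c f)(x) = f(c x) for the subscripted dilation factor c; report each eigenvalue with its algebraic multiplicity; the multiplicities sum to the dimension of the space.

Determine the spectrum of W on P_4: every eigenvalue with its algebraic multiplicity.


image of 1: 1
image of x: -(1/2)x
image of x^2: (1/4)x^2 + 2
image of x^3: -(1/8)x^3 + 6x - 6
image of x^4: (1/16)x^4 + 12x^2 - 24x + 14
the matrix is upper triangular; its diagonal is (1, -1/2, 1/4, -1/8, 1/16)
for a triangular matrix the eigenvalues are the diagonal entries, with algebraic multiplicity their repetition count

λ = -1/2 (multiplicity 1), λ = -1/8 (multiplicity 1), λ = 1/16 (multiplicity 1), λ = 1/4 (multiplicity 1), λ = 1 (multiplicity 1)


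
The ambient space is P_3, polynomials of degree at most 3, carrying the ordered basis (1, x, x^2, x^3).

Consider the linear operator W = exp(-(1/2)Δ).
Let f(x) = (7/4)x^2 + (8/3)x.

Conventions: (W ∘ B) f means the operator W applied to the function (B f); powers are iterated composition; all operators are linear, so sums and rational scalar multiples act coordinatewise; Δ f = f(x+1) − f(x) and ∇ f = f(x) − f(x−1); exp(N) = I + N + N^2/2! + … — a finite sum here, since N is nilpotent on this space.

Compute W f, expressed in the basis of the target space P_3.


order-1 term: -(7/4)x - 53/24
order-2 term: 7/16
the series for exp(-(1/2)Δ) f terminates at order 2
exp(-(1/2)Δ) f = (7/4)x^2 + (11/12)x - 85/48

the result is g(x) = (7/4)x^2 + (11/12)x - 85/48


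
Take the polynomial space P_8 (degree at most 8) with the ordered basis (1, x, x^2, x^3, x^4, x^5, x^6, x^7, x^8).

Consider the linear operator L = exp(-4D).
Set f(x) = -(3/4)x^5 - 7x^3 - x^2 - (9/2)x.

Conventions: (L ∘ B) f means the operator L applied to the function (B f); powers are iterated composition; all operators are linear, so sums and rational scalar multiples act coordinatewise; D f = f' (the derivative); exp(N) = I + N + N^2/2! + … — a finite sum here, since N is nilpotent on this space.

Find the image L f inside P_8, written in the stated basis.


order-1 term: 15x^4 + 84x^2 + 8x + 18
order-2 term: -120x^3 - 336x - 16
order-3 term: 480x^2 + 448
order-4 term: -960x
order-5 term: 768
the series for exp(-4D) f terminates at order 5
exp(-4D) f = -(3/4)x^5 + 15x^4 - 127x^3 + 563x^2 - (2585/2)x + 1218

the image equals g(x) = -(3/4)x^5 + 15x^4 - 127x^3 + 563x^2 - (2585/2)x + 1218


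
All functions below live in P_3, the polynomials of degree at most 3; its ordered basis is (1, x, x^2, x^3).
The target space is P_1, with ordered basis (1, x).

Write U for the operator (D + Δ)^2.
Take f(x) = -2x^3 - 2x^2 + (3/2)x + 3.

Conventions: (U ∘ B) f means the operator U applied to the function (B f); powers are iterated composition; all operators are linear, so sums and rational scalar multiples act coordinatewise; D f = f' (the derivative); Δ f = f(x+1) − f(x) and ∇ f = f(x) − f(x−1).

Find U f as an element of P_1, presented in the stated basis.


g(x) = -48x - 40

D f = -6x^2 - 4x + 3/2
Δ f = -6x^2 - 10x - 5/2
(D + Δ) f = -12x^2 - 14x - 1
D (D + Δ) f = -24x - 14
Δ (D + Δ) f = -24x - 26
(D + Δ) (D + Δ) f = -48x - 40


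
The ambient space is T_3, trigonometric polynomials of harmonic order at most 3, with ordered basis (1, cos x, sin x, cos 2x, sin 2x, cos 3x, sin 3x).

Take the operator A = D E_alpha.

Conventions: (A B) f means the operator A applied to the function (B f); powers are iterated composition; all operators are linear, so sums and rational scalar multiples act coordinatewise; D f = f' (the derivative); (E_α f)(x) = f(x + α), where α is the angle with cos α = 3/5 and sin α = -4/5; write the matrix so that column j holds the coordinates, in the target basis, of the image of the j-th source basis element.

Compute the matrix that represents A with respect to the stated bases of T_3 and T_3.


image of 1: 0
image of cos x: (4/5)cos x - (3/5)sin x
image of sin x: (3/5)cos x + (4/5)sin x
image of cos 2x: (48/25)cos 2x + (14/25)sin 2x
image of sin 2x: -(14/25)cos 2x + (48/25)sin 2x
image of cos 3x: (132/125)cos 3x + (351/125)sin 3x
image of sin 3x: -(351/125)cos 3x + (132/125)sin 3x
each image's coordinates form column j of the matrix

the matrix is [[0, 0, 0, 0, 0, 0, 0]; [0, 4/5, 3/5, 0, 0, 0, 0]; [0, -3/5, 4/5, 0, 0, 0, 0]; [0, 0, 0, 48/25, -14/25, 0, 0]; [0, 0, 0, 14/25, 48/25, 0, 0]; [0, 0, 0, 0, 0, 132/125, -351/125]; [0, 0, 0, 0, 0, 351/125, 132/125]] (rows listed top to bottom)


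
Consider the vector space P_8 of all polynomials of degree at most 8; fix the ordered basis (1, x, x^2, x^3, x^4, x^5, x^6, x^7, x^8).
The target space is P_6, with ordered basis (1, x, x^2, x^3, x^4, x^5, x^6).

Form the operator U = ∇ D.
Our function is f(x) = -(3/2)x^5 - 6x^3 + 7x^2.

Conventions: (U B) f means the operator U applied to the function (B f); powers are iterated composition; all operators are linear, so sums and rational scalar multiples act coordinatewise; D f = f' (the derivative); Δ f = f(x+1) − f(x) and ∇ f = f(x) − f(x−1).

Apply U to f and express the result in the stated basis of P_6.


D f = -(15/2)x^4 - 18x^2 + 14x
∇ D f = -30x^3 + 45x^2 - 66x + 79/2

the result is g(x) = -30x^3 + 45x^2 - 66x + 79/2


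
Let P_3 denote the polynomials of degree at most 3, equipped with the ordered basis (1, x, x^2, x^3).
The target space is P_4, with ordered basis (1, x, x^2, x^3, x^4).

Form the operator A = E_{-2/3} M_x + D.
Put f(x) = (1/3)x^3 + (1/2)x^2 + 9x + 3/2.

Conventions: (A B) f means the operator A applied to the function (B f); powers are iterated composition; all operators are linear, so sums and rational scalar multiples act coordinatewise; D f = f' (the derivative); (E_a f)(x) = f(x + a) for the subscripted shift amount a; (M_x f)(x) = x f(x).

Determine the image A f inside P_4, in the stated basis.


the result is g(x) = (1/3)x^4 - (7/18)x^3 + (89/9)x^2 - (1495/162)x + 2896/243

M_x f = (1/3)x^4 + (1/2)x^3 + 9x^2 + (3/2)x
E_{-2/3} M_x f = (1/3)x^4 - (7/18)x^3 + (80/9)x^2 - (1657/162)x + 709/243
D f = x^2 + x + 9
(E_{-2/3} M_x + D) f = (1/3)x^4 - (7/18)x^3 + (89/9)x^2 - (1495/162)x + 2896/243


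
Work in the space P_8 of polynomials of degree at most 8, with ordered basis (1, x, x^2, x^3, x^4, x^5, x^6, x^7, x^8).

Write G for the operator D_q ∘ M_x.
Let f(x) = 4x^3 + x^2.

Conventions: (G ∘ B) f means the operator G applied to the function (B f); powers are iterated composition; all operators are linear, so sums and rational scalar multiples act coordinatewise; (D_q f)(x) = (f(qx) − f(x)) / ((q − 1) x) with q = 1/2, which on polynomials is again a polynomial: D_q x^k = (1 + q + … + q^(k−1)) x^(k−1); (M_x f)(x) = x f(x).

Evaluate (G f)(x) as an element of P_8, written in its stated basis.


the image equals g(x) = (15/2)x^3 + (7/4)x^2

M_x f = 4x^4 + x^3
D_q M_x f = (15/2)x^3 + (7/4)x^2


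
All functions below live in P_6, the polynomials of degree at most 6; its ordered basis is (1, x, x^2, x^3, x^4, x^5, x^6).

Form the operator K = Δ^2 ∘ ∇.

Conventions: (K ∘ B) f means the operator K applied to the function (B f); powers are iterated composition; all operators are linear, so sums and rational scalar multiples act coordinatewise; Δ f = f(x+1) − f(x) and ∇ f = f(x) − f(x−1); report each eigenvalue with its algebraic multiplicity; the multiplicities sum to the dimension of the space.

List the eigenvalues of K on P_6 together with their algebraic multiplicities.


image of 1: 0
image of x: 0
image of x^2: 0
image of x^3: 6
image of x^4: 24x + 12
image of x^5: 60x^2 + 60x + 30
image of x^6: 120x^3 + 180x^2 + 180x + 60
the matrix is upper triangular; its diagonal is (0, 0, 0, 0, 0, 0, 0)
for a triangular matrix the eigenvalues are the diagonal entries, with algebraic multiplicity their repetition count

λ = 0 (multiplicity 7)


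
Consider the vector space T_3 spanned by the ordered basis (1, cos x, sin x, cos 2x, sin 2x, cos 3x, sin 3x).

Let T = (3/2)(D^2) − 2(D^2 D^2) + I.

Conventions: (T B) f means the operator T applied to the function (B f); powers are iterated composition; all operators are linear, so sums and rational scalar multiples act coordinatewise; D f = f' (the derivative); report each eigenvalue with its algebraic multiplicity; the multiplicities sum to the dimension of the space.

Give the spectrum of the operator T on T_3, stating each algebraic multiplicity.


λ = -349/2 (multiplicity 2), λ = -37 (multiplicity 2), λ = -5/2 (multiplicity 2), λ = 1 (multiplicity 1)

image of 1: 1
image of cos x: -(5/2)cos x
image of sin x: -(5/2)sin x
image of cos 2x: -37cos 2x
image of sin 2x: -37sin 2x
image of cos 3x: -(349/2)cos 3x
image of sin 3x: -(349/2)sin 3x
the matrix is diagonal; its diagonal is (1, -5/2, -5/2, -37, -37, -349/2, -349/2)
for a triangular matrix the eigenvalues are the diagonal entries, with algebraic multiplicity their repetition count


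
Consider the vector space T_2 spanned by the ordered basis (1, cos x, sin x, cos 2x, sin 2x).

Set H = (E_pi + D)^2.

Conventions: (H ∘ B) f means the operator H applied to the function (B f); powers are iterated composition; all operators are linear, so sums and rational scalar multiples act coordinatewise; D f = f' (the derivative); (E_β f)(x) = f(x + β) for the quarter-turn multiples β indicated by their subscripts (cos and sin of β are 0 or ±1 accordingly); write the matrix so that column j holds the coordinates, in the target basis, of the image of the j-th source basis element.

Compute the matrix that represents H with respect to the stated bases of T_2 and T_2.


image of 1: 1
image of cos x: 2sin x
image of sin x: -2cos x
image of cos 2x: -3cos 2x - 4sin 2x
image of sin 2x: 4cos 2x - 3sin 2x
each image's coordinates form column j of the matrix

the matrix is [[1, 0, 0, 0, 0]; [0, 0, -2, 0, 0]; [0, 2, 0, 0, 0]; [0, 0, 0, -3, 4]; [0, 0, 0, -4, -3]] (rows listed top to bottom)


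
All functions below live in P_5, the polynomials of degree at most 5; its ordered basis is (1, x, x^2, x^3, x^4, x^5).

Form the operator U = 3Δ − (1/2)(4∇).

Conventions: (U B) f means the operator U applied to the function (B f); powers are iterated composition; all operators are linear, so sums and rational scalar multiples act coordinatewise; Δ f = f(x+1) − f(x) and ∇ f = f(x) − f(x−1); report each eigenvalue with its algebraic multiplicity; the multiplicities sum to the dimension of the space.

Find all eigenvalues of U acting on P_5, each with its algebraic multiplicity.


λ = 0 (multiplicity 6)

image of 1: 0
image of x: 1
image of x^2: 2x + 5
image of x^3: 3x^2 + 15x + 1
image of x^4: 4x^3 + 30x^2 + 4x + 5
image of x^5: 5x^4 + 50x^3 + 10x^2 + 25x + 1
the matrix is upper triangular; its diagonal is (0, 0, 0, 0, 0, 0)
for a triangular matrix the eigenvalues are the diagonal entries, with algebraic multiplicity their repetition count


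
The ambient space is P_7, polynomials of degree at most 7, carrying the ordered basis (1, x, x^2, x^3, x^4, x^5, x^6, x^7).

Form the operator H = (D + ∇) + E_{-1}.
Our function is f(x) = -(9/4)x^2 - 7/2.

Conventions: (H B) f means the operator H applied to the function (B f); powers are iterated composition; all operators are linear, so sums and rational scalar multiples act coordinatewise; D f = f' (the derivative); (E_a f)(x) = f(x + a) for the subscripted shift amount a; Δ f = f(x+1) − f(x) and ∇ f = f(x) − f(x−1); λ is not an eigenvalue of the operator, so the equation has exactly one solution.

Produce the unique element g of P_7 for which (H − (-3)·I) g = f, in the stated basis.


write g with unknown coordinates in the stated basis and equate coefficients in (H − (-3)·I) g = f
solving from the highest basis element down gives g = -(9/16)x^2 + (9/32)x - 121/128
check: H g = -(9/16)x^2 - (27/32)x - 85/128
so H g − (-3)·g = -(9/4)x^2 - 7/2 = f ✓

the result is g(x) = -(9/16)x^2 + (9/32)x - 121/128


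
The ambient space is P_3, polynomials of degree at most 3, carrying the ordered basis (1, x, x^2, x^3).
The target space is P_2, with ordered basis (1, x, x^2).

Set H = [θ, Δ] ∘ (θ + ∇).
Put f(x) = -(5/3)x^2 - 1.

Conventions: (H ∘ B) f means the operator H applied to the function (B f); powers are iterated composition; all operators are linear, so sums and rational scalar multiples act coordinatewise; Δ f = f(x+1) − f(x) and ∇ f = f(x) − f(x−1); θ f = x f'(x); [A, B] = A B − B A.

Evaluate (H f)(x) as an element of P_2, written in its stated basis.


θ f = -(10/3)x^2
∇ f = -(10/3)x + 5/3
(θ + ∇) f = -(10/3)x^2 - (10/3)x + 5/3
Δ (θ + ∇) f = -(20/3)x - 20/3
θ Δ (θ + ∇) f = -(20/3)x
θ (θ + ∇) f = -(20/3)x^2 - (10/3)x
Δ θ (θ + ∇) f = -(40/3)x - 10
[θ, Δ] (θ + ∇) f = (20/3)x + 10

the image equals g(x) = (20/3)x + 10


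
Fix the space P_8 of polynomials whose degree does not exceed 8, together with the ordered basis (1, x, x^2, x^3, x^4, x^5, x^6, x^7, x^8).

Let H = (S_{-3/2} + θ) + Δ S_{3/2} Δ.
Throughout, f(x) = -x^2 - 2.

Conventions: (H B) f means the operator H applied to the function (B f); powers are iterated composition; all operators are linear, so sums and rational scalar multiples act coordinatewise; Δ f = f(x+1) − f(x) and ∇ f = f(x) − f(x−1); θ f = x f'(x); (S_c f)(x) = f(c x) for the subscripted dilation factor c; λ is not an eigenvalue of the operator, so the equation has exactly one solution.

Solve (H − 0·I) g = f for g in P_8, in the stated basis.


write g with unknown coordinates in the stated basis and equate coefficients in (H − 0·I) g = f
solving from the highest basis element down gives g = -(4/17)x^2 - 22/17
check: H g = -x^2 - 2
so H g − 0·g = -x^2 - 2 = f ✓

the result is g(x) = -(4/17)x^2 - 22/17


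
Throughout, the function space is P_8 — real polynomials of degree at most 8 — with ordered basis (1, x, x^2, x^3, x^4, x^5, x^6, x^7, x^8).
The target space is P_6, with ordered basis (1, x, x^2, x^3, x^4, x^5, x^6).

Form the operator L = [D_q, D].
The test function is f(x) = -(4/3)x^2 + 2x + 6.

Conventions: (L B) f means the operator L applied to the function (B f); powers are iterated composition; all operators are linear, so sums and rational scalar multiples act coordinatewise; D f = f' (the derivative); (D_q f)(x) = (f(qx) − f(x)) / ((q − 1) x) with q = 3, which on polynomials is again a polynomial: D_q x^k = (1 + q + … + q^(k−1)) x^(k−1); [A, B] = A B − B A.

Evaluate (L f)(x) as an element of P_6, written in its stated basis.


the result is g(x) = 8/3

D f = -(8/3)x + 2
D_q D f = -8/3
D_q f = -(16/3)x + 2
D D_q f = -16/3
[D_q, D] f = 8/3


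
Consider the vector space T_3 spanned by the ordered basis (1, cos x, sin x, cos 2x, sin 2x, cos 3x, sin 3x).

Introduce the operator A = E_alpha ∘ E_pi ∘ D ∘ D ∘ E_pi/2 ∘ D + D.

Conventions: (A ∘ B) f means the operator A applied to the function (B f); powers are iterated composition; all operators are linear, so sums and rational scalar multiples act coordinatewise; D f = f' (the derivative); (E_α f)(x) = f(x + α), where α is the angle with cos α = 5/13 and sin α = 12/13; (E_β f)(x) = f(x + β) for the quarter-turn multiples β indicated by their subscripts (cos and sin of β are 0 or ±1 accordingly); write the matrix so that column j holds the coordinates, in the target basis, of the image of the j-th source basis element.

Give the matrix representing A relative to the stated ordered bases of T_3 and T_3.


image of 1: 0
image of cos x: -(5/13)cos x - (1/13)sin x
image of sin x: (1/13)cos x - (5/13)sin x
image of cos 2x: -(960/169)cos 2x + (614/169)sin 2x
image of sin 2x: -(614/169)cos 2x - (960/169)sin 2x
image of cos 3x: -(54945/2197)cos 3x + (15765/2197)sin 3x
image of sin 3x: -(15765/2197)cos 3x - (54945/2197)sin 3x
each image's coordinates form column j of the matrix

the matrix is [[0, 0, 0, 0, 0, 0, 0]; [0, -5/13, 1/13, 0, 0, 0, 0]; [0, -1/13, -5/13, 0, 0, 0, 0]; [0, 0, 0, -960/169, -614/169, 0, 0]; [0, 0, 0, 614/169, -960/169, 0, 0]; [0, 0, 0, 0, 0, -54945/2197, -15765/2197]; [0, 0, 0, 0, 0, 15765/2197, -54945/2197]] (rows listed top to bottom)


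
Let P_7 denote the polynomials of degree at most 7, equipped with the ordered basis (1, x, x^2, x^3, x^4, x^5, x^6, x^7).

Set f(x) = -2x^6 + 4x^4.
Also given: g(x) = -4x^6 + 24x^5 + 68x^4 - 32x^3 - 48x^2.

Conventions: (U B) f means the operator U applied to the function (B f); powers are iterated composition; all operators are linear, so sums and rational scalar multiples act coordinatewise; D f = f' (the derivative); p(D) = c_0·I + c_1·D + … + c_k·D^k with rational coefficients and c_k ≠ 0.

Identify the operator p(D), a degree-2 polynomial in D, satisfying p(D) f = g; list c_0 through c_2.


D^0 f = -2x^6 + 4x^4
D^1 f = -12x^5 + 16x^3
D^2 f = -60x^4 + 48x^2
matching coefficients of g against c_0 f + c_1 Df + … from the top degree down determines the c_i
solution: c_0 = 2, c_1 = -2, c_2 = -1

c_0 = 2, c_1 = -2, c_2 = -1


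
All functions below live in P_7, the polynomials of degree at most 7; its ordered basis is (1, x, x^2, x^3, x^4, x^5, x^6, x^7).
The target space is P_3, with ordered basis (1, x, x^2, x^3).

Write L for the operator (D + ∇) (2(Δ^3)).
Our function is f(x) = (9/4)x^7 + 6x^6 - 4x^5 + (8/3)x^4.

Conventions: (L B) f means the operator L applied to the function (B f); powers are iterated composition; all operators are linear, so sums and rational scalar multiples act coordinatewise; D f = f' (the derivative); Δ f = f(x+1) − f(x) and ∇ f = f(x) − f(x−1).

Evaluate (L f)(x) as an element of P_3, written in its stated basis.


the image equals g(x) = 7560x^3 + 36990x^2 + 63150x + 38986

Δ f = (63/4)x^6 + (333/4)x^5 + (595/4)x^4 + (2033/12)x^3 + (453/4)x^2 + (509/12)x + 83/12
Δ Δ f = (189/2)x^5 + (1305/2)x^4 + (3485/2)x^3 + (4939/2)x^2 + (3681/2)x + 3437/6
Δ Δ Δ f = (945/2)x^4 + 3555x^3 + (20175/2)x^2 + 13249x + 13599/2
(2(Δ^3)) f = 945x^4 + 7110x^3 + 20175x^2 + 26498x + 13599
D (2(Δ^3)) f = 3780x^3 + 21330x^2 + 40350x + 26498
∇ (2(Δ^3)) f = 3780x^3 + 15660x^2 + 22800x + 12488
(D + ∇) (2(Δ^3)) f = 7560x^3 + 36990x^2 + 63150x + 38986


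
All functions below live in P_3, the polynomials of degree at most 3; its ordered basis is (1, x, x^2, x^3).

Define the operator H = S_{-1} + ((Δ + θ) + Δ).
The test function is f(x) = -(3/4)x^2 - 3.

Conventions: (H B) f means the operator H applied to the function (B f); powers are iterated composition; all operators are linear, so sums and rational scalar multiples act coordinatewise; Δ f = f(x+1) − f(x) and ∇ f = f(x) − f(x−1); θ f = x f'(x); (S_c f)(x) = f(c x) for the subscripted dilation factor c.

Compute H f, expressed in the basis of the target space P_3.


S_{-1} f = -(3/4)x^2 - 3
Δ f = -(3/2)x - 3/4
θ f = -(3/2)x^2
(Δ + θ) f = -(3/2)x^2 - (3/2)x - 3/4
Δ f = -(3/2)x - 3/4
((Δ + θ) + Δ) f = -(3/2)x^2 - 3x - 3/2
(S_{-1} + ((Δ + θ) + Δ)) f = -(9/4)x^2 - 3x - 9/2

the image equals g(x) = -(9/4)x^2 - 3x - 9/2


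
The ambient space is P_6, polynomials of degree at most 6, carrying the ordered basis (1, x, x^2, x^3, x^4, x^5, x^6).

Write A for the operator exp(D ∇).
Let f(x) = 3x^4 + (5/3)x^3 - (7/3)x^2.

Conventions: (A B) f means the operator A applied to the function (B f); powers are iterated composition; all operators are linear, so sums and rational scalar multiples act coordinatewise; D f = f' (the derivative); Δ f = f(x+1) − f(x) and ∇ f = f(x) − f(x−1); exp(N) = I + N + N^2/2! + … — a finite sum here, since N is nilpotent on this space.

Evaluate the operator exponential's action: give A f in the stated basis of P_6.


order-1 term: 36x^2 - 26x + 7/3
order-2 term: 36
the series for exp(D ∇) f terminates at order 2
exp(D ∇) f = 3x^4 + (5/3)x^3 + (101/3)x^2 - 26x + 115/3

the image equals g(x) = 3x^4 + (5/3)x^3 + (101/3)x^2 - 26x + 115/3


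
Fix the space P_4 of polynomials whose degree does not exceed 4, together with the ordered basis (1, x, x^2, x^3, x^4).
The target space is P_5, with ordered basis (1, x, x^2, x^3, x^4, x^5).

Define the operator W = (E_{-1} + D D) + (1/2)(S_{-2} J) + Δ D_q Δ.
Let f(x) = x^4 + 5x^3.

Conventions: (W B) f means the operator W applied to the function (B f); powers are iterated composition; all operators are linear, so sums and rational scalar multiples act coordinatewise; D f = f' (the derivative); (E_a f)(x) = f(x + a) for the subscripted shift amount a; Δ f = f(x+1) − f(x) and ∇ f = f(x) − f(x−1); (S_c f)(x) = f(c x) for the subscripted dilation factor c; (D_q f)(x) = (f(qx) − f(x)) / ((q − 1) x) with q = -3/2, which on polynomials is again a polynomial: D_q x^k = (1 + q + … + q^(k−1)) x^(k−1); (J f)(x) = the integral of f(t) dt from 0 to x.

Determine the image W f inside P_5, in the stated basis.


the image equals g(x) = -(16/5)x^5 + 11x^4 + x^3 + 3x^2 + 55x - 15/2

E_{-1} f = x^4 + x^3 - 9x^2 + 11x - 4
D f = 4x^3 + 15x^2
D D f = 12x^2 + 30x
(E_{-1} + D D) f = x^4 + x^3 + 3x^2 + 41x - 4
J f = (1/5)x^5 + (5/4)x^4
S_{-2} J f = -(32/5)x^5 + 20x^4
((1/2)(S_{-2} J)) f = -(16/5)x^5 + 10x^4
Δ f = 4x^3 + 21x^2 + 19x + 6
D_q Δ f = 7x^2 - (21/2)x + 19
Δ (D_q Δ) f = 14x - 7/2
((E_{-1} + D D) + (1/2)(S_{-2} J) + Δ D_q Δ) f = -(16/5)x^5 + 11x^4 + x^3 + 3x^2 + 55x - 15/2


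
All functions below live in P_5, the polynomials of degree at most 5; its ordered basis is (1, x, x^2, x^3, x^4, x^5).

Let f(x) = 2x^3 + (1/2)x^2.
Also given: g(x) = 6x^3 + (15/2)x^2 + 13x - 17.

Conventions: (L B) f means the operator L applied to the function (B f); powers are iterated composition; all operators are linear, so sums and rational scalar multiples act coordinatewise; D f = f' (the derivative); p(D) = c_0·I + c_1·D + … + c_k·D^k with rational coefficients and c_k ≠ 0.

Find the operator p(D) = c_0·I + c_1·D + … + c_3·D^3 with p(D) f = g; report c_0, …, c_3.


D^0 f = 2x^3 + (1/2)x^2
D^1 f = 6x^2 + x
D^2 f = 12x + 1
D^3 f = 12
matching coefficients of g against c_0 f + c_1 Df + … from the top degree down determines the c_i
solution: c_0 = 3, c_1 = 1, c_2 = 1, c_3 = -3/2

c_0 = 3, c_1 = 1, c_2 = 1, c_3 = -3/2


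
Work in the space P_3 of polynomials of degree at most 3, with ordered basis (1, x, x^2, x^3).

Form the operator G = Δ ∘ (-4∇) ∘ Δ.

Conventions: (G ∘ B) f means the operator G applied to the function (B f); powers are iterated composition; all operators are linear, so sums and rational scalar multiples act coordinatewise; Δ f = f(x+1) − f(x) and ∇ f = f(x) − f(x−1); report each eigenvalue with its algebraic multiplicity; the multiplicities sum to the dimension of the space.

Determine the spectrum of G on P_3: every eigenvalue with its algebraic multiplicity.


image of 1: 0
image of x: 0
image of x^2: 0
image of x^3: -24
the matrix is upper triangular; its diagonal is (0, 0, 0, 0)
for a triangular matrix the eigenvalues are the diagonal entries, with algebraic multiplicity their repetition count

λ = 0 (multiplicity 4)


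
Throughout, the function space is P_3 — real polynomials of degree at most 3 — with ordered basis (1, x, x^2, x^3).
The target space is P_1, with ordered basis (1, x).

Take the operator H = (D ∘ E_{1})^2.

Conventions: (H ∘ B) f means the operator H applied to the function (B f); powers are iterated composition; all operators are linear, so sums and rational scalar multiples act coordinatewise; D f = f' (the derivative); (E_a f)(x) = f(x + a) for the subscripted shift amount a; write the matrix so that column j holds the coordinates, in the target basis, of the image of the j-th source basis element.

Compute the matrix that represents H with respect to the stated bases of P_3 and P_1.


the matrix is [[0, 0, 2, 12]; [0, 0, 0, 6]] (rows listed top to bottom)

image of 1: 0
image of x: 0
image of x^2: 2
image of x^3: 6x + 12
each image's coordinates form column j of the matrix


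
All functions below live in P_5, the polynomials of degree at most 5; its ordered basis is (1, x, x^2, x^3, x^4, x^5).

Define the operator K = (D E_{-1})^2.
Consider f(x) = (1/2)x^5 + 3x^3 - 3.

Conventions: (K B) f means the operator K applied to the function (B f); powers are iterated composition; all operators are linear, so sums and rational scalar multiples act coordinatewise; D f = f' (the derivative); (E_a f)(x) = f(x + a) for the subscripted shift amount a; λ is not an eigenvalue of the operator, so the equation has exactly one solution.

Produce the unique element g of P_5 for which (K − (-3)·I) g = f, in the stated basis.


write g with unknown coordinates in the stated basis and equate coefficients in (K − (-3)·I) g = f
solving from the highest basis element down gives g = (1/6)x^5 - (1/9)x^3 + (20/3)x^2 - (118/9)x + 3
check: K g = (10/3)x^3 - 20x^2 + (118/3)x - 12
so K g − (-3)·g = (1/2)x^5 + 3x^3 - 3 = f ✓

the result is g(x) = (1/6)x^5 - (1/9)x^3 + (20/3)x^2 - (118/9)x + 3


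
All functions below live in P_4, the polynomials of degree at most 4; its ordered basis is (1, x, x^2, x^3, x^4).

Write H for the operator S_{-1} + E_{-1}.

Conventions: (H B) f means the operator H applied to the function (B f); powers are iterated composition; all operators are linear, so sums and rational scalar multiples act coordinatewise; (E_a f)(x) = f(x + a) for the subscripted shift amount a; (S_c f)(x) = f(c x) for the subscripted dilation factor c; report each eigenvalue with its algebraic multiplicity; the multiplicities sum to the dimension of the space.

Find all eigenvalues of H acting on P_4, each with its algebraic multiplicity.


λ = 0 (multiplicity 2), λ = 2 (multiplicity 3)

image of 1: 2
image of x: -1
image of x^2: 2x^2 - 2x + 1
image of x^3: -3x^2 + 3x - 1
image of x^4: 2x^4 - 4x^3 + 6x^2 - 4x + 1
the matrix is upper triangular; its diagonal is (2, 0, 2, 0, 2)
for a triangular matrix the eigenvalues are the diagonal entries, with algebraic multiplicity their repetition count


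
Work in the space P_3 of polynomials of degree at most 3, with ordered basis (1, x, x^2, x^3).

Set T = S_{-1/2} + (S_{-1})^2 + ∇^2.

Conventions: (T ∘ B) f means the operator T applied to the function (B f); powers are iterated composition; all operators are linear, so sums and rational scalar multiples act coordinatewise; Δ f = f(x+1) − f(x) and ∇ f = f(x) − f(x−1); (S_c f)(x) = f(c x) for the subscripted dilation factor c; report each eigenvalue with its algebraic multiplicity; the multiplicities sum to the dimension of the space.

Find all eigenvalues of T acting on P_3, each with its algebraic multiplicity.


λ = 1/2 (multiplicity 1), λ = 7/8 (multiplicity 1), λ = 5/4 (multiplicity 1), λ = 2 (multiplicity 1)

image of 1: 2
image of x: (1/2)x
image of x^2: (5/4)x^2 + 2
image of x^3: (7/8)x^3 + 6x - 6
the matrix is upper triangular; its diagonal is (2, 1/2, 5/4, 7/8)
for a triangular matrix the eigenvalues are the diagonal entries, with algebraic multiplicity their repetition count


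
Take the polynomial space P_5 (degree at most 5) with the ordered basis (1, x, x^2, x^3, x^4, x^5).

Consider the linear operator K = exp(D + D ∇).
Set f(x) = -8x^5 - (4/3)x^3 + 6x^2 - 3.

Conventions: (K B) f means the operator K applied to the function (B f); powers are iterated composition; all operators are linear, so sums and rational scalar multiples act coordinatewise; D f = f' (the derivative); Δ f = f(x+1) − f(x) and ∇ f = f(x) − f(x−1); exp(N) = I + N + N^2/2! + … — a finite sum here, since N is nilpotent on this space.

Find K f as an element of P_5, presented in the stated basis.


order-1 term: -40x^4 - 160x^3 + 236x^2 - 156x + 56
order-2 term: -80x^3 - 480x^2 - 4x + 318
order-3 term: -80x^2 - 480x - 724/3
order-4 term: -40x - 160
order-5 term: -8
the series for exp(D + D ∇) f terminates at order 5
exp(D + D ∇) f = -8x^5 - 40x^4 - (724/3)x^3 - 318x^2 - 680x - 115/3

the result is g(x) = -8x^5 - 40x^4 - (724/3)x^3 - 318x^2 - 680x - 115/3


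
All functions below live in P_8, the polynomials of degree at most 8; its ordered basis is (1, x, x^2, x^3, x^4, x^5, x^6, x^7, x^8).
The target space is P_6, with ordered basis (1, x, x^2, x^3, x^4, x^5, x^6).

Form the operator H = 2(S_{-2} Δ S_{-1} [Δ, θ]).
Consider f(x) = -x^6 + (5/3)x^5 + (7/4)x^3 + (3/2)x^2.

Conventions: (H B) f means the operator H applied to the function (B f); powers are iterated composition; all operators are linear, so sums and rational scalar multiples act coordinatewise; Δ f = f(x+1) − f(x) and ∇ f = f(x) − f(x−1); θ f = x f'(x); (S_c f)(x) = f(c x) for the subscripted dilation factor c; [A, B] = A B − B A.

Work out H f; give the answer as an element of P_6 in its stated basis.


θ f = -6x^6 + (25/3)x^5 + (21/4)x^3 + 3x^2
Δ θ f = -36x^5 - (145/3)x^4 - (110/3)x^3 + (109/12)x^2 + (329/12)x + 127/12
Δ f = -6x^5 - (20/3)x^4 - (10/3)x^3 + (83/12)x^2 + (127/12)x + 47/12
θ Δ f = -30x^5 - (80/3)x^4 - 10x^3 + (83/6)x^2 + (127/12)x
[Δ, θ] f = -6x^5 - (65/3)x^4 - (80/3)x^3 - (19/4)x^2 + (101/6)x + 127/12
S_{-1} [Δ, θ] f = 6x^5 - (65/3)x^4 + (80/3)x^3 - (19/4)x^2 - (101/6)x + 127/12
Δ S_{-1} [Δ, θ] f = 30x^4 - (80/3)x^3 + 10x^2 + (83/6)x - 127/12
S_{-2} Δ S_{-1} [Δ, θ] f = 480x^4 + (640/3)x^3 + 40x^2 - (83/3)x - 127/12
(2(S_{-2} Δ S_{-1} [Δ, θ])) f = 960x^4 + (1280/3)x^3 + 80x^2 - (166/3)x - 127/6

g(x) = 960x^4 + (1280/3)x^3 + 80x^2 - (166/3)x - 127/6
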